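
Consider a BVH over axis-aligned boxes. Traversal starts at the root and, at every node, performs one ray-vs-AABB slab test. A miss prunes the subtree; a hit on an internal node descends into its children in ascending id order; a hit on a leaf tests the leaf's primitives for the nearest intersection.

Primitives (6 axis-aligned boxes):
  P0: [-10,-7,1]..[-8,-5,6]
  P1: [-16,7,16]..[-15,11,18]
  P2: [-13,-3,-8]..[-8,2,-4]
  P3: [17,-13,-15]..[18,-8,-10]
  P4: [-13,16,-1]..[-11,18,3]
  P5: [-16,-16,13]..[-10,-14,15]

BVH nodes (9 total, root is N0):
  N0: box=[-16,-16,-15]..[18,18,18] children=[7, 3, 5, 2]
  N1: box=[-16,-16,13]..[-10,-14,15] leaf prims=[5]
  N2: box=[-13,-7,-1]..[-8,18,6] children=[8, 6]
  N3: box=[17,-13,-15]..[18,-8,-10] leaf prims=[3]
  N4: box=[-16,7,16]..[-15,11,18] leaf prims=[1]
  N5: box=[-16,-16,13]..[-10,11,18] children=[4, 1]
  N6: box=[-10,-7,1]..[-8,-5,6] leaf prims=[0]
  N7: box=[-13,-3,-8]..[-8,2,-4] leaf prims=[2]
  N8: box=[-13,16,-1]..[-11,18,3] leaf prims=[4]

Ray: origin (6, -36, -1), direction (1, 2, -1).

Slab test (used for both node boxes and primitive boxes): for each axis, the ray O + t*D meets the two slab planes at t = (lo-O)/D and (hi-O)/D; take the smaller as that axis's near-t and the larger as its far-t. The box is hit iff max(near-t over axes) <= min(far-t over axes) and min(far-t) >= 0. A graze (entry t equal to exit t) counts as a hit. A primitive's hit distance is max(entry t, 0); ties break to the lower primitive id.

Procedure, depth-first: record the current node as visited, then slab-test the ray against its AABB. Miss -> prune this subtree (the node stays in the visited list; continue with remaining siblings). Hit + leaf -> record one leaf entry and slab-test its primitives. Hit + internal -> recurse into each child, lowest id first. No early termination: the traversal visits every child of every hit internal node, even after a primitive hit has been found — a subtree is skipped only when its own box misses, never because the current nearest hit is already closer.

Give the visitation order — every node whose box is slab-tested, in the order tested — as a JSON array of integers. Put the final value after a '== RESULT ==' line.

Walk:
N0 x:[-22,12] y:[10,27] z:[-19,14] -> hit [10,12], descend [2, 3, 5, 7]
  N2 x:[-19,-14] y:[29/2,27] z:[-7,0] -> miss, prune
  N3 x:[11,12] y:[23/2,14] z:[9,14] -> hit [23/2,12] leaf, test {P3@t=23/2}
  N5 x:[-22,-16] y:[10,47/2] z:[-19,-14] -> miss, prune
  N7 x:[-19,-14] y:[33/2,19] z:[3,7] -> miss, prune

order=[0, 2, 3, 5, 7]  |boxes|=5  |leaves|=1  hit=P3

== RESULT ==
[0, 2, 3, 5, 7]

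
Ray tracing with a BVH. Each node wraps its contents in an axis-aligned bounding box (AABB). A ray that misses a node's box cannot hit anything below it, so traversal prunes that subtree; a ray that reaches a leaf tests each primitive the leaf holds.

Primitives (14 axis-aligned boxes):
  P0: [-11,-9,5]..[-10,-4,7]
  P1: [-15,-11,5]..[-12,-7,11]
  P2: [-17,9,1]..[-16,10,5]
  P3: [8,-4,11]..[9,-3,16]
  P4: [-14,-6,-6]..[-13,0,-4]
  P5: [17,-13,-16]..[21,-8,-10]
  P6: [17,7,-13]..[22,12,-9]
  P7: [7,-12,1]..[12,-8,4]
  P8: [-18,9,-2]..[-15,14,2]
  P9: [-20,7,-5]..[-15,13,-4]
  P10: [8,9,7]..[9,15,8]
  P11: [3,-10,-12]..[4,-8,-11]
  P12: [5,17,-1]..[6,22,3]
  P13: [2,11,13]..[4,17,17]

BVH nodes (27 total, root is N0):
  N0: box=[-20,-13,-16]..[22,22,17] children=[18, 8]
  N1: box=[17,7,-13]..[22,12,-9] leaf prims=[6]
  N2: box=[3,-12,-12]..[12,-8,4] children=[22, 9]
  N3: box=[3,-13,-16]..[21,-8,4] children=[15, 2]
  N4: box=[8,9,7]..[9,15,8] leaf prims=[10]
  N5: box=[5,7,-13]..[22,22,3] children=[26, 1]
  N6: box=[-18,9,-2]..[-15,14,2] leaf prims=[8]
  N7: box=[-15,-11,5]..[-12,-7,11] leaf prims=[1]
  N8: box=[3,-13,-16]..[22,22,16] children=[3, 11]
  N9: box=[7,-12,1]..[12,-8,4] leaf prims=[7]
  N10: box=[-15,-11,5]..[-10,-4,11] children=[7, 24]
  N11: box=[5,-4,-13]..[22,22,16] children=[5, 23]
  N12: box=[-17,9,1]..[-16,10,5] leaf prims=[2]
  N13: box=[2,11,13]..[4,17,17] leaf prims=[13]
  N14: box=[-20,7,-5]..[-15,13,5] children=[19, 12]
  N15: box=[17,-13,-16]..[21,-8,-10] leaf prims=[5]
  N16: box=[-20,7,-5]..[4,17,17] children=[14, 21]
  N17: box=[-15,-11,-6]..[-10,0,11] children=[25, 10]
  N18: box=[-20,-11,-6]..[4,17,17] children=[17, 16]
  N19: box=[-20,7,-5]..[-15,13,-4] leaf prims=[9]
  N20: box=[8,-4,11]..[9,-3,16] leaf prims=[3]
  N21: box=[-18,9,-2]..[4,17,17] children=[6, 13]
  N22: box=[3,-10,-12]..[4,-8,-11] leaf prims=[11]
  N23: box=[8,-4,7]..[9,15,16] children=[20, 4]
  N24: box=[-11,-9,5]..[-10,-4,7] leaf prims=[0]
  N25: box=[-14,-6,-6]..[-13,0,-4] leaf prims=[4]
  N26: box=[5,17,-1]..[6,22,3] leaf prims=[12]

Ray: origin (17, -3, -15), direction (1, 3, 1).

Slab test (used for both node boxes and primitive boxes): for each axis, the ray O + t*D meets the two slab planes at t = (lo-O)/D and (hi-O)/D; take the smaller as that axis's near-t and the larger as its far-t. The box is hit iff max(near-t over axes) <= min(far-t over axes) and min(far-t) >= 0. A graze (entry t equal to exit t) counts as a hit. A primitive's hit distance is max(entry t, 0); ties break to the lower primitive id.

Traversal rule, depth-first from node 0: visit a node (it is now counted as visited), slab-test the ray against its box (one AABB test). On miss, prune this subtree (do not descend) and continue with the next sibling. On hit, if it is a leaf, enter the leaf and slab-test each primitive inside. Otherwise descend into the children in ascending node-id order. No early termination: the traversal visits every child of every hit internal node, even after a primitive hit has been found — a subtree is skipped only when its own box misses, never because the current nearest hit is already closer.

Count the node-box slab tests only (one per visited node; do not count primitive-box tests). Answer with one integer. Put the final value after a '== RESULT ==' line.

Walk:
N0 x:[-37,5] y:[-10/3,25/3] z:[-1,32] -> hit [-1,5], descend [8, 18]
  N8 x:[-14,5] y:[-10/3,25/3] z:[-1,31] -> hit [-1,5], descend [3, 11]
    N3 x:[-14,4] y:[-10/3,-5/3] z:[-1,19] -> miss, prune
    N11 x:[-12,5] y:[-1/3,25/3] z:[2,31] -> hit [2,5], descend [5, 23]
      N5 x:[-12,5] y:[10/3,25/3] z:[2,18] -> hit [10/3,5], descend [1, 26]
        N1 x:[0,5] y:[10/3,5] z:[2,6] -> hit [10/3,5] leaf, test {P6@t=10/3}
        N26 x:[-12,-11] y:[20/3,25/3] z:[14,18] -> miss, prune
      N23 x:[-9,-8] y:[-1/3,6] z:[22,31] -> miss, prune
  N18 x:[-37,-13] y:[-8/3,20/3] z:[9,32] -> miss, prune

9 AABB tests over nodes [0, 8, 3, 11, 5, 1, 26, 23, 18]; 1 leaf entered; closest P6.

== RESULT ==
9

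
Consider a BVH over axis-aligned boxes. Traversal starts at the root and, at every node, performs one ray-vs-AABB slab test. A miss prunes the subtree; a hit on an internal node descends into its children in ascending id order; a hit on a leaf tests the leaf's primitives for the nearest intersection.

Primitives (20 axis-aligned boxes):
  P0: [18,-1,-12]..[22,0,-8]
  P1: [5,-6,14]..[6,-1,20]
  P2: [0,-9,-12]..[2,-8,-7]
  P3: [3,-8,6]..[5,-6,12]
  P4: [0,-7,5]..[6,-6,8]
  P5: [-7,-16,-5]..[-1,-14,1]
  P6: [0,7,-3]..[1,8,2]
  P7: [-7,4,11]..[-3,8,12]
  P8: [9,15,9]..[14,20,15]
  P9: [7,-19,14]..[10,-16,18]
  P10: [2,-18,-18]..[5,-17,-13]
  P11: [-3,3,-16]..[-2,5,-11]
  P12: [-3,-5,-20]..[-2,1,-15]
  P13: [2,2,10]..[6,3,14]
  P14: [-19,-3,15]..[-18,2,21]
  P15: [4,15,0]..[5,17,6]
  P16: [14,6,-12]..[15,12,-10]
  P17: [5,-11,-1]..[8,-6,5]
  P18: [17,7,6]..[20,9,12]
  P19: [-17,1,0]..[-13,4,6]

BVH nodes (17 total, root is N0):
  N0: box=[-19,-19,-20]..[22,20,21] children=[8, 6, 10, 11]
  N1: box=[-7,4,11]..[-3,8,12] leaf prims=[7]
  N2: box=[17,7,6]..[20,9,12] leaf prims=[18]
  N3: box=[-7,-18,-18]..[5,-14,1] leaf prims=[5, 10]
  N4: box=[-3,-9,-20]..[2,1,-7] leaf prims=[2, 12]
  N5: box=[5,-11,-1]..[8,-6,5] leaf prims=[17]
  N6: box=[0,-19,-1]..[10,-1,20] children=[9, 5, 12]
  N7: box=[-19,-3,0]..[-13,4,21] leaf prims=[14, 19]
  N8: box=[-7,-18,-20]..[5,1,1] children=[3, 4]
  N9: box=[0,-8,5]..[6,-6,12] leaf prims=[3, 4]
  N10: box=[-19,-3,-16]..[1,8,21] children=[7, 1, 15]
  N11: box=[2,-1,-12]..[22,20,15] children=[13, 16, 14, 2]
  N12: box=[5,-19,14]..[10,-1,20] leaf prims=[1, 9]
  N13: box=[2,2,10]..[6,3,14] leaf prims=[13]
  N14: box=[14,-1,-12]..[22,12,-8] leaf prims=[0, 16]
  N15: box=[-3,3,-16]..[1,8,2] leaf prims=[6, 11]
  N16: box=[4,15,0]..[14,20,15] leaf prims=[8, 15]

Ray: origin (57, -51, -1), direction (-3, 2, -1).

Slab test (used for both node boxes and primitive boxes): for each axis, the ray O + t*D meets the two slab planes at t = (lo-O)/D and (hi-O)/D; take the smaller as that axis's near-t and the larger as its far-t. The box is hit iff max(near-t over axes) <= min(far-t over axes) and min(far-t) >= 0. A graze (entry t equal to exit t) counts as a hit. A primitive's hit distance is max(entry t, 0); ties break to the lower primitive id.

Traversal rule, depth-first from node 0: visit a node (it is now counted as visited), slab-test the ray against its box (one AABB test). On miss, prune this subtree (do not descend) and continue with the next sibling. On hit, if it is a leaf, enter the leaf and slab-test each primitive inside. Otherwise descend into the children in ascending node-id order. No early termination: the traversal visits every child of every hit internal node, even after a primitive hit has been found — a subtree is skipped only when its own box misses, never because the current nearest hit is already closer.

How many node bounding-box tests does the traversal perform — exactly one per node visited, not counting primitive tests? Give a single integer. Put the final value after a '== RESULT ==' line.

Traverse from the root:
N0 x:[35/3,76/3] y:[16,71/2] z:[-22,19] -> hit [16,19], descend [6, 8, 10, 11]
  N6 x:[47/3,19] y:[16,25] z:[-21,0] -> miss, prune
  N8 x:[52/3,64/3] y:[33/2,26] z:[-2,19] -> hit [52/3,19], descend [3, 4]
    N3 x:[52/3,64/3] y:[33/2,37/2] z:[-2,17] -> miss, prune
    N4 x:[55/3,20] y:[21,26] z:[6,19] -> miss, prune
  N10 x:[56/3,76/3] y:[24,59/2] z:[-22,15] -> miss, prune
  N11 x:[35/3,55/3] y:[25,71/2] z:[-16,11] -> miss, prune

Visited [0, 6, 8, 3, 4, 10, 11]. Tests: 7 box, 0 leaf. Nearest: miss.

== RESULT ==
7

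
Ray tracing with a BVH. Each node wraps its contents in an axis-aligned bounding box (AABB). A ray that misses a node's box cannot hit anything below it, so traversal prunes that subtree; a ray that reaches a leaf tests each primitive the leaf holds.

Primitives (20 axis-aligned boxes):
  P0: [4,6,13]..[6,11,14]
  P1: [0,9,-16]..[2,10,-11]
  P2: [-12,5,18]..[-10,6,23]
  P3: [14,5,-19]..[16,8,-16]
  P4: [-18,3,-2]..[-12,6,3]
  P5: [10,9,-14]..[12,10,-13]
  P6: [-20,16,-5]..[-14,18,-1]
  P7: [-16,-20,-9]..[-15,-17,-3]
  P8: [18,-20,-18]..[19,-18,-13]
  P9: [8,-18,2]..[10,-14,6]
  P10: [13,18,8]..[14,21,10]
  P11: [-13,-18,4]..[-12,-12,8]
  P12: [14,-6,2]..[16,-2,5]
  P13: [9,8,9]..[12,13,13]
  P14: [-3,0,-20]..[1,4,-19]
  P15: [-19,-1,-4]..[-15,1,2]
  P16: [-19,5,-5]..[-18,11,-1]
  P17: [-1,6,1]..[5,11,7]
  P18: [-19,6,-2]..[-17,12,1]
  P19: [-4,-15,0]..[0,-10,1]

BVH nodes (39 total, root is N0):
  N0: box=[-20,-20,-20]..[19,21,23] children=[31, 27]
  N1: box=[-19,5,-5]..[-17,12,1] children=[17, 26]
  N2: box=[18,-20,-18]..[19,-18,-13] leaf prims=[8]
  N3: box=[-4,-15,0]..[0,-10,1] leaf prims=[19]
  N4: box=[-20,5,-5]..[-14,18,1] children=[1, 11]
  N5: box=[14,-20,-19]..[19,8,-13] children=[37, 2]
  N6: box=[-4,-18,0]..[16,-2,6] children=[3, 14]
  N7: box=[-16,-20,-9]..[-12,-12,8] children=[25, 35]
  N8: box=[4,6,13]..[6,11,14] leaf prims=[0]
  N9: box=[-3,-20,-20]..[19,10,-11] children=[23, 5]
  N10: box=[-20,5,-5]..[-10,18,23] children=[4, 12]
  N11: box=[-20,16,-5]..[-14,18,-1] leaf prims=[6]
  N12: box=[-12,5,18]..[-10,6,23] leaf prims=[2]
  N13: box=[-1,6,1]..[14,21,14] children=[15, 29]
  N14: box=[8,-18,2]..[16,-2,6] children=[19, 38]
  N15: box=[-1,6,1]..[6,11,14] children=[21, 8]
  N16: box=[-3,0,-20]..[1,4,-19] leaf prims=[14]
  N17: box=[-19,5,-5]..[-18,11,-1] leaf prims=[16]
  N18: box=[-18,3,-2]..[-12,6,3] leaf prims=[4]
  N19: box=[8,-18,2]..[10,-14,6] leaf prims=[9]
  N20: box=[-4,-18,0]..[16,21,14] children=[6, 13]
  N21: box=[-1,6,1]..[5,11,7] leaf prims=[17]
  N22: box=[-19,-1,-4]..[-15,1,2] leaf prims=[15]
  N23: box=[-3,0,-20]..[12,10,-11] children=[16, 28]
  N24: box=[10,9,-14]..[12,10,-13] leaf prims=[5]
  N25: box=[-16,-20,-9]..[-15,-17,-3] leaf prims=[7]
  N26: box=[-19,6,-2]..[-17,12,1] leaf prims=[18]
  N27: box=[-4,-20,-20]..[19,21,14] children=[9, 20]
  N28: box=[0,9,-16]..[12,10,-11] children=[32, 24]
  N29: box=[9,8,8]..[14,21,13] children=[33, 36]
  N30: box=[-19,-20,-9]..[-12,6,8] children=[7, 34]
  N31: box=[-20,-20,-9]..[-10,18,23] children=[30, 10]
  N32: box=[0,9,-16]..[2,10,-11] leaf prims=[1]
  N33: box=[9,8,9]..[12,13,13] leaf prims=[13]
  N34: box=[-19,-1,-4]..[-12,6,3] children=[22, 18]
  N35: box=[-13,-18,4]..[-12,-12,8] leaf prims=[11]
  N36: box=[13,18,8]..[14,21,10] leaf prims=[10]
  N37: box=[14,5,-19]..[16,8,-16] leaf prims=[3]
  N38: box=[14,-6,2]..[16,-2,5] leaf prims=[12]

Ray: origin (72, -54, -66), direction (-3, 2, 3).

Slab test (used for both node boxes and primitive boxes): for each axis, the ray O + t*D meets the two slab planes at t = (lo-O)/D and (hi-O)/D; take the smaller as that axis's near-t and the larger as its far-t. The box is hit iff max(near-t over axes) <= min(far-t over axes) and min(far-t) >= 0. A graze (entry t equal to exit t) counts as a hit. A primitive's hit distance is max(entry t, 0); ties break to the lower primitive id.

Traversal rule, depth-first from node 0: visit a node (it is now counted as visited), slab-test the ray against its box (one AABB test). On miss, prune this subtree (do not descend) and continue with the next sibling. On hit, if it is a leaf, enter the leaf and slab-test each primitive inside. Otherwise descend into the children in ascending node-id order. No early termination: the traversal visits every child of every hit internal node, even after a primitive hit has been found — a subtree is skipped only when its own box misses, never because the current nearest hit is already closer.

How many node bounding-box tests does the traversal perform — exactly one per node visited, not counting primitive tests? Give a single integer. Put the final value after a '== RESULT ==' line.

Walk:
N0 x:[53/3,92/3] y:[17,75/2] z:[46/3,89/3] -> hit [53/3,89/3], descend [27, 31]
  N27 x:[53/3,76/3] y:[17,75/2] z:[46/3,80/3] -> hit [53/3,76/3], descend [9, 20]
    N9 x:[53/3,25] y:[17,32] z:[46/3,55/3] -> hit [53/3,55/3], descend [5, 23]
      N5 x:[53/3,58/3] y:[17,31] z:[47/3,53/3] -> hit [53/3,53/3], descend [2, 37]
        N2 x:[53/3,18] y:[17,18] z:[16,53/3] -> hit [53/3,53/3] leaf, test {P8@t=53/3}
        N37 x:[56/3,58/3] y:[59/2,31] z:[47/3,50/3] -> miss, prune
      N23 x:[20,25] y:[27,32] z:[46/3,55/3] -> miss, prune
    N20 x:[56/3,76/3] y:[18,75/2] z:[22,80/3] -> hit [22,76/3], descend [6, 13]
      N6 x:[56/3,76/3] y:[18,26] z:[22,24] -> hit [22,24], descend [3, 14]
        N3 x:[24,76/3] y:[39/2,22] z:[22,67/3] -> miss, prune
        N14 x:[56/3,64/3] y:[18,26] z:[68/3,24] -> miss, prune
      N13 x:[58/3,73/3] y:[30,75/2] z:[67/3,80/3] -> miss, prune
  N31 x:[82/3,92/3] y:[17,36] z:[19,89/3] -> hit [82/3,89/3], descend [10, 30]
    N10 x:[82/3,92/3] y:[59/2,36] z:[61/3,89/3] -> hit [59/2,89/3], descend [4, 12]
      N4 x:[86/3,92/3] y:[59/2,36] z:[61/3,67/3] -> miss, prune
      N12 x:[82/3,28] y:[59/2,30] z:[28,89/3] -> miss, prune
    N30 x:[28,91/3] y:[17,30] z:[19,74/3] -> miss, prune

order=[0, 27, 9, 5, 2, 37, 23, 20, 6, 3, 14, 13, 31, 10, 4, 12, 30]  |boxes|=17  |leaves|=1  hit=P8

== RESULT ==
17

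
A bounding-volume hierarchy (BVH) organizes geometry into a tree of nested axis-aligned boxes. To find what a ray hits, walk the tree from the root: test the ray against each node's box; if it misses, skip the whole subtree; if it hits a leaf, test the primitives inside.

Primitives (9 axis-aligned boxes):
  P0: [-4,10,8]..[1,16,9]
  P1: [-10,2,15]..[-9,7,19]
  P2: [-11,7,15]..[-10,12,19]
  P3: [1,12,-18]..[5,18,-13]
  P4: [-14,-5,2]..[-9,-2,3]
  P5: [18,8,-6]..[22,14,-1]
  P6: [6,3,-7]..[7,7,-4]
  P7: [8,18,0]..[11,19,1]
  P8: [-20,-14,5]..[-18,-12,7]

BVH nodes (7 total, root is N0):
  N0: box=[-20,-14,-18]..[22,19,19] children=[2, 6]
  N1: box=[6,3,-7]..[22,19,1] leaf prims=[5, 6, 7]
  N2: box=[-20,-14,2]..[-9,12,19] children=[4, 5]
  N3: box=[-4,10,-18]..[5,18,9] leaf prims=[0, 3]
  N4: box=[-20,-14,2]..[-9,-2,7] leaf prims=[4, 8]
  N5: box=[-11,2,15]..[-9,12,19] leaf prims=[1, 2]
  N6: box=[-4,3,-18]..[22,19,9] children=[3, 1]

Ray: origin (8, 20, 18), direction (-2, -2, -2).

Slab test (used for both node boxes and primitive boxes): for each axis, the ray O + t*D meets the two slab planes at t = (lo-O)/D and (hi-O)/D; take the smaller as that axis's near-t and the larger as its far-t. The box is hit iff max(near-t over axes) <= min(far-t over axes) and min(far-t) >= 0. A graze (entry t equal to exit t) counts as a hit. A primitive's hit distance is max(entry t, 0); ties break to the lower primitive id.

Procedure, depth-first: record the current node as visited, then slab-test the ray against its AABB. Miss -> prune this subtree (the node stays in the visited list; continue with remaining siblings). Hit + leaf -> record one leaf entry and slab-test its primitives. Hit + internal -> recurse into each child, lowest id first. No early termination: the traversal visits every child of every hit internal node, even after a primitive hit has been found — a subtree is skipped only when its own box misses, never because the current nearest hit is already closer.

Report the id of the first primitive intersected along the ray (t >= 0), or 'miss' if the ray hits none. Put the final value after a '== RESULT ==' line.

Trace the traversal:
N0 x:[-7,14] y:[1/2,17] z:[-1/2,18] -> hit [1/2,14], descend [2, 6]
  N2 x:[17/2,14] y:[4,17] z:[-1/2,8] -> miss, prune
  N6 x:[-7,6] y:[1/2,17/2] z:[9/2,18] -> hit [9/2,6], descend [1, 3]
    N1 x:[-7,1] y:[1/2,17/2] z:[17/2,25/2] -> miss, prune
    N3 x:[3/2,6] y:[1,5] z:[9/2,18] -> hit [9/2,5] leaf, test {P0@t=9/2, P3(miss)}

Visited [0, 2, 6, 1, 3]. Tests: 5 box, 1 leaf. Nearest: P0.

== RESULT ==
0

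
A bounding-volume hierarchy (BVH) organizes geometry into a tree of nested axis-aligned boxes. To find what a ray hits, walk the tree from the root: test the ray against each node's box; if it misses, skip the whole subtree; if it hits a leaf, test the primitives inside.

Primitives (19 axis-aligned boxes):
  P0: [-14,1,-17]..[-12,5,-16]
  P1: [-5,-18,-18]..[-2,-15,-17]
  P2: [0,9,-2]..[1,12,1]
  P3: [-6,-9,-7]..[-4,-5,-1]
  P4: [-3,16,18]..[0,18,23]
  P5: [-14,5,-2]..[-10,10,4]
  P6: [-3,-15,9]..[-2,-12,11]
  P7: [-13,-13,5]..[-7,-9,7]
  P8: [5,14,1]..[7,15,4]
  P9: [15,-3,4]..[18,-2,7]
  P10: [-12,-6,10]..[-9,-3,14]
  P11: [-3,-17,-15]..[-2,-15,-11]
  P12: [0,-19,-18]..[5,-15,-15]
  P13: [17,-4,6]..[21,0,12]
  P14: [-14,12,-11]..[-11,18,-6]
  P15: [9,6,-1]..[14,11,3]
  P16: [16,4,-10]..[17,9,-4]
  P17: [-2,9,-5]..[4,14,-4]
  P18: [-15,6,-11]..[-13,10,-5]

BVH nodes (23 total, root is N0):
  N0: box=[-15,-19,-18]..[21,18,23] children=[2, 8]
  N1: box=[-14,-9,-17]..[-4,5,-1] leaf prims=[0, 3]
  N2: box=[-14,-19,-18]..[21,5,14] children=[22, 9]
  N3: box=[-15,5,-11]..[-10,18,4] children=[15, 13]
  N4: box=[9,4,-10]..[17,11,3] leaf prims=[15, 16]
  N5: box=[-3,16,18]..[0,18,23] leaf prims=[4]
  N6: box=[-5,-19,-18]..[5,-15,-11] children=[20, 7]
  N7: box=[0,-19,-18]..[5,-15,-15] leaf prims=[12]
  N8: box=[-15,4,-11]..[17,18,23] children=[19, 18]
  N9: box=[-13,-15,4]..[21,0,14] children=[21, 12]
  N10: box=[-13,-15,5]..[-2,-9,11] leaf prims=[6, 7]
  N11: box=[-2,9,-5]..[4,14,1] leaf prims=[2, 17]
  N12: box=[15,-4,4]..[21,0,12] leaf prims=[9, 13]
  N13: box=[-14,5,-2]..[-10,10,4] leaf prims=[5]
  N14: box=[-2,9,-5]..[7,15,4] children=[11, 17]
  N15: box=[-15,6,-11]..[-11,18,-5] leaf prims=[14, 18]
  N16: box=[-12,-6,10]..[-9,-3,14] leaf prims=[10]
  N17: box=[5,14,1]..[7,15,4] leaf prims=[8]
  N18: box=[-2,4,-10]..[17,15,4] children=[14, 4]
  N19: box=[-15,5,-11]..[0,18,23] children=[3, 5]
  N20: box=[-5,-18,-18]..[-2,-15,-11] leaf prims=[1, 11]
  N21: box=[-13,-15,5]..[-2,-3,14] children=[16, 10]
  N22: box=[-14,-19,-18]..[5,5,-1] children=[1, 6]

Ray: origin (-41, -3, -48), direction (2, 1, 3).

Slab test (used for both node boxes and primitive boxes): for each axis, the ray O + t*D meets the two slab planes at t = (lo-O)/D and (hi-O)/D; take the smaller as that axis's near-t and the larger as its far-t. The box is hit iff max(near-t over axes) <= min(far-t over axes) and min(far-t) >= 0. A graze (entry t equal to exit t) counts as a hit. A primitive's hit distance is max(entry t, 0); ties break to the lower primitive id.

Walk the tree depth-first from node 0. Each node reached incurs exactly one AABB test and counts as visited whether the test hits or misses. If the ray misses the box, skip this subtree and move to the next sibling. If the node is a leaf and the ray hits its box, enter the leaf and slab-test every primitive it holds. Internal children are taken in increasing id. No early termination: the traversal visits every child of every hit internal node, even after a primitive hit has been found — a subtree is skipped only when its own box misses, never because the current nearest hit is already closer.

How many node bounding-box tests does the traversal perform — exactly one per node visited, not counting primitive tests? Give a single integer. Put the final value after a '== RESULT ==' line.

Trace the traversal:
N0 x:[13,31] y:[-16,21] z:[10,71/3] -> hit [13,21], descend [2, 8]
  N2 x:[27/2,31] y:[-16,8] z:[10,62/3] -> miss, prune
  N8 x:[13,29] y:[7,21] z:[37/3,71/3] -> hit [13,21], descend [18, 19]
    N18 x:[39/2,29] y:[7,18] z:[38/3,52/3] -> miss, prune
    N19 x:[13,41/2] y:[8,21] z:[37/3,71/3] -> hit [13,41/2], descend [3, 5]
      N3 x:[13,31/2] y:[8,21] z:[37/3,52/3] -> hit [13,31/2], descend [13, 15]
        N13 x:[27/2,31/2] y:[8,13] z:[46/3,52/3] -> miss, prune
        N15 x:[13,15] y:[9,21] z:[37/3,43/3] -> hit [13,43/3] leaf, test {P14(miss), P18@t=13}
      N5 x:[19,41/2] y:[19,21] z:[22,71/3] -> miss, prune

order=[0, 2, 8, 18, 19, 3, 13, 15, 5]  |boxes|=9  |leaves|=1  hit=P18

== RESULT ==
9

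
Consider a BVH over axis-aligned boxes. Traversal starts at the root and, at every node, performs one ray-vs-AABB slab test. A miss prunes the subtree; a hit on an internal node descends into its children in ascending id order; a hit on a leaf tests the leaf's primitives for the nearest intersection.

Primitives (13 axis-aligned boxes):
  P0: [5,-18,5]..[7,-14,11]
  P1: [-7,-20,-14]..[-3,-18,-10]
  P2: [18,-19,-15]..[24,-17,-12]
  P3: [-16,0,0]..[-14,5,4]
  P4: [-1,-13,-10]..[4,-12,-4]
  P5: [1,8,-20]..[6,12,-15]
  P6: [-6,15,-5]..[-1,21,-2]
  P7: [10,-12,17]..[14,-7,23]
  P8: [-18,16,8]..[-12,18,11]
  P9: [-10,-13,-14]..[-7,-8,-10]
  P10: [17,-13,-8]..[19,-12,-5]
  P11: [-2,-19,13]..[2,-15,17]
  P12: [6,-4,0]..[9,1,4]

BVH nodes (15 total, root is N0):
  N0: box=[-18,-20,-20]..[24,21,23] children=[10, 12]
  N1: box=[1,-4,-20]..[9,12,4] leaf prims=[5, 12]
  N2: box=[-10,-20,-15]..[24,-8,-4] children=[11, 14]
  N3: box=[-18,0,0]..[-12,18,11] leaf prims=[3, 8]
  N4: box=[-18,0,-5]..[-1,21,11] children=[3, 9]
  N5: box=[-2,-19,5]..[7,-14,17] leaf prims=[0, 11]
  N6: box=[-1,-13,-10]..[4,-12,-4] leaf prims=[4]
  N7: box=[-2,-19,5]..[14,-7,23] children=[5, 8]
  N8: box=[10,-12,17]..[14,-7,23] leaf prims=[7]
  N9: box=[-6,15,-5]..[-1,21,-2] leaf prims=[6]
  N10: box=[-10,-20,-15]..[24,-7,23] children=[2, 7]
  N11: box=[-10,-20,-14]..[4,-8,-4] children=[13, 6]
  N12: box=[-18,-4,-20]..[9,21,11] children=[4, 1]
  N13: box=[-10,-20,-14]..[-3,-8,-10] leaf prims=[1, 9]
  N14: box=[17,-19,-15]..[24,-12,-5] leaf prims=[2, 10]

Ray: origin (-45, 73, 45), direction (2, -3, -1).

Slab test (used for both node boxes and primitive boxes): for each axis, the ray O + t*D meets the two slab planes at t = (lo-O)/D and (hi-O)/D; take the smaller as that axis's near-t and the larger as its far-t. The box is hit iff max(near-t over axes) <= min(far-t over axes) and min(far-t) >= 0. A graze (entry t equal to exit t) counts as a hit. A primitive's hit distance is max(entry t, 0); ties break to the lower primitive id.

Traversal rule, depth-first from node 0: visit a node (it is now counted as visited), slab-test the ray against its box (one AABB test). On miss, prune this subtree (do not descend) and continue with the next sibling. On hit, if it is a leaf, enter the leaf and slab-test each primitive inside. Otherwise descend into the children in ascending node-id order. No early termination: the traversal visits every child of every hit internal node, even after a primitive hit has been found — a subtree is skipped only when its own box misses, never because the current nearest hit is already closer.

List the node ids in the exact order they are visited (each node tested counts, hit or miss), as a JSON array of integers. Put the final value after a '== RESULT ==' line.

Trace the traversal:
N0 x:[27/2,69/2] y:[52/3,31] z:[22,65] -> hit [22,31], descend [10, 12]
  N10 x:[35/2,69/2] y:[80/3,31] z:[22,60] -> hit [80/3,31], descend [2, 7]
    N2 x:[35/2,69/2] y:[27,31] z:[49,60] -> miss, prune
    N7 x:[43/2,59/2] y:[80/3,92/3] z:[22,40] -> hit [80/3,59/2], descend [5, 8]
      N5 x:[43/2,26] y:[29,92/3] z:[28,40] -> miss, prune
      N8 x:[55/2,59/2] y:[80/3,85/3] z:[22,28] -> hit [55/2,28] leaf, test {P7@t=55/2}
  N12 x:[27/2,27] y:[52/3,77/3] z:[34,65] -> miss, prune

Summary -> nodes [0, 10, 2, 7, 5, 8, 12]; box-tests=7; leaf-entries=1; first=P7

== RESULT ==
[0, 10, 2, 7, 5, 8, 12]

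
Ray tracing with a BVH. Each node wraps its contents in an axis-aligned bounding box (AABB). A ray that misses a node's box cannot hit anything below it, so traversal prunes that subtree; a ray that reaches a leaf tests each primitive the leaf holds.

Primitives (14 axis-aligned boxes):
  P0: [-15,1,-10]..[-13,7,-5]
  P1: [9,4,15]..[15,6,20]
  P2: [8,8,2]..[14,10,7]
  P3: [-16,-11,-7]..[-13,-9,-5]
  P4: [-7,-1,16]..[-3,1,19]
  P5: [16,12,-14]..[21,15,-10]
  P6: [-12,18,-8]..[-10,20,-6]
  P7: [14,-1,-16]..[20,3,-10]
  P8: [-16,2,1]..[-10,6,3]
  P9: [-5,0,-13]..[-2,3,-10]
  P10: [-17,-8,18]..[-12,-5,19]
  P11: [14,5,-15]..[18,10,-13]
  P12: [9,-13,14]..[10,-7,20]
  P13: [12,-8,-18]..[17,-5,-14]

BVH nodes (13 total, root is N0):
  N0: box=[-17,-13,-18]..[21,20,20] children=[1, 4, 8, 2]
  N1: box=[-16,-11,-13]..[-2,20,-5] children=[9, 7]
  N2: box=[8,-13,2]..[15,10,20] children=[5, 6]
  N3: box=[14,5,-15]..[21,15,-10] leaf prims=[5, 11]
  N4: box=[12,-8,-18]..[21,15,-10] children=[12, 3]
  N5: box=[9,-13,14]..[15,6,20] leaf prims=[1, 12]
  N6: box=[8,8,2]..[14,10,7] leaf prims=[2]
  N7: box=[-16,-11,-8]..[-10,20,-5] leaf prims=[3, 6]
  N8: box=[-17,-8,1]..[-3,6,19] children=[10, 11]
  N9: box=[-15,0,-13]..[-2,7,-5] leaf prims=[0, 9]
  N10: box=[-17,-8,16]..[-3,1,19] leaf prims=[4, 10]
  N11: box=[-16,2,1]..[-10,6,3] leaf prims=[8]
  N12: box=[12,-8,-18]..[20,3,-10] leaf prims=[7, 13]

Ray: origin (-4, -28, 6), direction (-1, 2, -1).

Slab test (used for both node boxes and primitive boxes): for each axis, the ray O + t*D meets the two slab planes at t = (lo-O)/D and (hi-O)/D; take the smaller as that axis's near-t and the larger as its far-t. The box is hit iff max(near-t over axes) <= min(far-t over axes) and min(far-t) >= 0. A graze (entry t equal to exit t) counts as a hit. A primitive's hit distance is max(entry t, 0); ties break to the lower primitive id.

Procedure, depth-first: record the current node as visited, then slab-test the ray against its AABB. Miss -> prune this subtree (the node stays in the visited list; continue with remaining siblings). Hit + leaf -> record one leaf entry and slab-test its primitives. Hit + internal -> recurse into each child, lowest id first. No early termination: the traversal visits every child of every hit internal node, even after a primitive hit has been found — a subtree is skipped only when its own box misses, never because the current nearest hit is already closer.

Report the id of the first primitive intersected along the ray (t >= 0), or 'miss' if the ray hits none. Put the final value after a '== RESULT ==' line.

Traverse from the root:
N0 x:[-25,13] y:[15/2,24] z:[-14,24] -> hit [15/2,13], descend [1, 2, 4, 8]
  N1 x:[-2,12] y:[17/2,24] z:[11,19] -> hit [11,12], descend [7, 9]
    N7 x:[6,12] y:[17/2,24] z:[11,14] -> hit [11,12] leaf, test {P3(miss), P6(miss)}
    N9 x:[-2,11] y:[14,35/2] z:[11,19] -> miss, prune
  N2 x:[-19,-12] y:[15/2,19] z:[-14,4] -> miss, prune
  N4 x:[-25,-16] y:[10,43/2] z:[16,24] -> miss, prune
  N8 x:[-1,13] y:[10,17] z:[-13,5] -> miss, prune

7 AABB tests over nodes [0, 1, 7, 9, 2, 4, 8]; 1 leaf entered; closest miss.

== RESULT ==
miss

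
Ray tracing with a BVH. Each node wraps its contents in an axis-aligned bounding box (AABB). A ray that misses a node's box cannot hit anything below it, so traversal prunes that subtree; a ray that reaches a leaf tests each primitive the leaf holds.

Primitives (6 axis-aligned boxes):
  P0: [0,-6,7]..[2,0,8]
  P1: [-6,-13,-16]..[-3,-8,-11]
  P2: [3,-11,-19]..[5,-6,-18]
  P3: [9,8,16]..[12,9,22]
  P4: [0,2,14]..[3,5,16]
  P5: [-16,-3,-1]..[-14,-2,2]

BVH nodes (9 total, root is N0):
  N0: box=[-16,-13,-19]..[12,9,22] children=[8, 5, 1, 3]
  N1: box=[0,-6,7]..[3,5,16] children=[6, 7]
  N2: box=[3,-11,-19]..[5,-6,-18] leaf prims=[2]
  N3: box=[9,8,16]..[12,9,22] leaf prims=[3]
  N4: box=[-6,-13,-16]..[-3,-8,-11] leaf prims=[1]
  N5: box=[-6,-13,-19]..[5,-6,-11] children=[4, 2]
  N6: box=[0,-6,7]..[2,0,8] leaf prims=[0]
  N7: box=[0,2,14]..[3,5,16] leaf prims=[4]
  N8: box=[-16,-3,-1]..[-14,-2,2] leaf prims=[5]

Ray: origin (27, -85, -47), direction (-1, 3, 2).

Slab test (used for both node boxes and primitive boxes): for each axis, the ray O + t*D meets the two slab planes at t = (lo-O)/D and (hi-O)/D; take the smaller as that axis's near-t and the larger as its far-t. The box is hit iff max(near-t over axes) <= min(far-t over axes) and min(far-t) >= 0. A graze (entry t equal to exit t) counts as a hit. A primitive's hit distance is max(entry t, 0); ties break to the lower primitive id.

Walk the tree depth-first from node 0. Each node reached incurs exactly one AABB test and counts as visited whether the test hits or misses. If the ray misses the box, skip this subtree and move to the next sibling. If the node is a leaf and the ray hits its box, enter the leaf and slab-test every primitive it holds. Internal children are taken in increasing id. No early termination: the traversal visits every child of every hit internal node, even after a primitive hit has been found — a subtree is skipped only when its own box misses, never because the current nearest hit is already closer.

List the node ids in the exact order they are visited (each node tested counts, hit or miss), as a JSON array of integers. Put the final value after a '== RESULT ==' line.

Walk:
N0 x:[15,43] y:[24,94/3] z:[14,69/2] -> hit [24,94/3], descend [1, 3, 5, 8]
  N1 x:[24,27] y:[79/3,30] z:[27,63/2] -> hit [27,27], descend [6, 7]
    N6 x:[25,27] y:[79/3,85/3] z:[27,55/2] -> hit [27,27] leaf, test {P0@t=27}
    N7 x:[24,27] y:[29,30] z:[61/2,63/2] -> miss, prune
  N3 x:[15,18] y:[31,94/3] z:[63/2,69/2] -> miss, prune
  N5 x:[22,33] y:[24,79/3] z:[14,18] -> miss, prune
  N8 x:[41,43] y:[82/3,83/3] z:[23,49/2] -> miss, prune

Summary -> nodes [0, 1, 6, 7, 3, 5, 8]; box-tests=7; leaf-entries=1; first=P0

== RESULT ==
[0, 1, 6, 7, 3, 5, 8]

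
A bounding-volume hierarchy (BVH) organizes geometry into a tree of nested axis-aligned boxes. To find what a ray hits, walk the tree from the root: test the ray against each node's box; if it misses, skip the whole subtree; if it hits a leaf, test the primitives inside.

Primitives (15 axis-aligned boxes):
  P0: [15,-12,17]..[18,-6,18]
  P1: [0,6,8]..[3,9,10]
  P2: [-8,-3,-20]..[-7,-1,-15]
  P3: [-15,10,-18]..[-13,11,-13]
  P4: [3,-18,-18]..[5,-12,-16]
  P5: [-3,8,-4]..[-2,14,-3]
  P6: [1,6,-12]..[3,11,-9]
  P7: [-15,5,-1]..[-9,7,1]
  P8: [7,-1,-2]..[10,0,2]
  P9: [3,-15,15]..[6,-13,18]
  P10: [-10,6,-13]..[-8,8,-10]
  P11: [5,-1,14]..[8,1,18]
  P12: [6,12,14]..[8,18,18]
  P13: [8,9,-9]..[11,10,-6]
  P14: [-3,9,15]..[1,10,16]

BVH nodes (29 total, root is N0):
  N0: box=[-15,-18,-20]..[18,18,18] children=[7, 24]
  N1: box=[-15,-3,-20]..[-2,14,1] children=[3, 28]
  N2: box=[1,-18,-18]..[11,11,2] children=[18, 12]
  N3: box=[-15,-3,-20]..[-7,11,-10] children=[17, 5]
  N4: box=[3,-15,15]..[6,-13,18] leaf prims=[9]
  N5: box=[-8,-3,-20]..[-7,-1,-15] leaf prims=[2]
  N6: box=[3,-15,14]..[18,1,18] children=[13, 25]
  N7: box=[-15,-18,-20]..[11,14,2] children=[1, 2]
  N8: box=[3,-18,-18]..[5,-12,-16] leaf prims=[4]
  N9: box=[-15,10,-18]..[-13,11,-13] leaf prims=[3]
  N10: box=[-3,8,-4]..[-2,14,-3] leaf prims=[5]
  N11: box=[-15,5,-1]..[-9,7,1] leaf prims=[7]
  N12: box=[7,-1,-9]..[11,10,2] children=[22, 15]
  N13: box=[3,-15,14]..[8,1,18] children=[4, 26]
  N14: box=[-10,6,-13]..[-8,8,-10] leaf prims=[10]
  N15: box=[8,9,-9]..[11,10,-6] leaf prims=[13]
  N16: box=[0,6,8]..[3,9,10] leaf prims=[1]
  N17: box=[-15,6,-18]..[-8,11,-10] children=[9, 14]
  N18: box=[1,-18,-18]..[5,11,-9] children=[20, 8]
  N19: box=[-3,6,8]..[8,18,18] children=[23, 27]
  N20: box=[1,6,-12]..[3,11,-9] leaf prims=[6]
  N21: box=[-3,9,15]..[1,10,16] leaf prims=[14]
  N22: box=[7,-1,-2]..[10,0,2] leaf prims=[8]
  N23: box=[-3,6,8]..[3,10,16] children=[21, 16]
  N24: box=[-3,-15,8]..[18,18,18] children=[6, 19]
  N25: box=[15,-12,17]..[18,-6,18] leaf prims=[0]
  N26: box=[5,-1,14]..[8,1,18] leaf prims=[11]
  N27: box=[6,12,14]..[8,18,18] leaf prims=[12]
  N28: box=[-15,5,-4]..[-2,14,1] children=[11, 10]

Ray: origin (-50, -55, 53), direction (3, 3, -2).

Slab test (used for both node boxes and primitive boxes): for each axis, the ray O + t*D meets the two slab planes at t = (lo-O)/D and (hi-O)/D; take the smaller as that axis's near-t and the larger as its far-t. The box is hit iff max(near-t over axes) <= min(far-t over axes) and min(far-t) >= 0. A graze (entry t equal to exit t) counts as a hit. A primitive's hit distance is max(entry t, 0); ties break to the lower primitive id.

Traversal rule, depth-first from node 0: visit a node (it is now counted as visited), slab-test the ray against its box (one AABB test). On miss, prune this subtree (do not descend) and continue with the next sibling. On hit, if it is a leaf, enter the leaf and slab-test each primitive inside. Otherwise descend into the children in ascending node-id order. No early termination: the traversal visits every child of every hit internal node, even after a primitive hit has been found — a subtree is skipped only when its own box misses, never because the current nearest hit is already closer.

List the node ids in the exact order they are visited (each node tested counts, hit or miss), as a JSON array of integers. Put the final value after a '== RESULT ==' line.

Traverse from the root:
N0 x:[35/3,68/3] y:[37/3,73/3] z:[35/2,73/2] -> hit [35/2,68/3], descend [7, 24]
  N7 x:[35/3,61/3] y:[37/3,23] z:[51/2,73/2] -> miss, prune
  N24 x:[47/3,68/3] y:[40/3,73/3] z:[35/2,45/2] -> hit [35/2,45/2], descend [6, 19]
    N6 x:[53/3,68/3] y:[40/3,56/3] z:[35/2,39/2] -> hit [53/3,56/3], descend [13, 25]
      N13 x:[53/3,58/3] y:[40/3,56/3] z:[35/2,39/2] -> hit [53/3,56/3], descend [4, 26]
        N4 x:[53/3,56/3] y:[40/3,14] z:[35/2,19] -> miss, prune
        N26 x:[55/3,58/3] y:[18,56/3] z:[35/2,39/2] -> hit [55/3,56/3] leaf, test {P11@t=55/3}
      N25 x:[65/3,68/3] y:[43/3,49/3] z:[35/2,18] -> miss, prune
    N19 x:[47/3,58/3] y:[61/3,73/3] z:[35/2,45/2] -> miss, prune

9 AABB tests over nodes [0, 7, 24, 6, 13, 4, 26, 25, 19]; 1 leaf entered; closest P11.

== RESULT ==
[0, 7, 24, 6, 13, 4, 26, 25, 19]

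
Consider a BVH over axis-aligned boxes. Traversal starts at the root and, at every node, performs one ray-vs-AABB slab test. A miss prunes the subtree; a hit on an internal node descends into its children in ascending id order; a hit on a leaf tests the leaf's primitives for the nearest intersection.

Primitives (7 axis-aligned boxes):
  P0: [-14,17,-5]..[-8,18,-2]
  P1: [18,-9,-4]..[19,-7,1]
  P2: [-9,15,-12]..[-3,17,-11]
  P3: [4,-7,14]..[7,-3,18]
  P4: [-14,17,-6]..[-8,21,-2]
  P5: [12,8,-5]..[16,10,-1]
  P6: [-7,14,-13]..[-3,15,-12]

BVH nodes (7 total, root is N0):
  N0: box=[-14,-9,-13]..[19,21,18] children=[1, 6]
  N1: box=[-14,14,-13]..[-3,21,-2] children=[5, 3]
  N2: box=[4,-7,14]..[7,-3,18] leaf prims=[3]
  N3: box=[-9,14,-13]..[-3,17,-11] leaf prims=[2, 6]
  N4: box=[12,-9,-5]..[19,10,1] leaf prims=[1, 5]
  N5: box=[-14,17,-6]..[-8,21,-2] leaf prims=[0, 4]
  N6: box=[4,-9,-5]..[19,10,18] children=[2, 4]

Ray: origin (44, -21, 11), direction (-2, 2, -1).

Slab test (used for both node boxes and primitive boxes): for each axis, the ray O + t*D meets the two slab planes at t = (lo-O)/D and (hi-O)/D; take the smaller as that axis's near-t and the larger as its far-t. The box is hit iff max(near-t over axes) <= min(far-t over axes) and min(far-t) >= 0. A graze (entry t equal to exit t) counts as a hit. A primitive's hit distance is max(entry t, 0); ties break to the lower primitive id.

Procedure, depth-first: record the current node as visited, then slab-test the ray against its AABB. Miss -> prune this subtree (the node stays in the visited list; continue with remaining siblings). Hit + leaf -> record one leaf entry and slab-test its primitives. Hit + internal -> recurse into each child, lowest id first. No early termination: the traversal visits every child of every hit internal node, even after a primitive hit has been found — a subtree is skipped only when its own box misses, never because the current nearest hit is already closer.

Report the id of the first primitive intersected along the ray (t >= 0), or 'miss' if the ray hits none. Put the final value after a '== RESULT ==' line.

Trace the traversal:
N0 x:[25/2,29] y:[6,21] z:[-7,24] -> hit [25/2,21], descend [1, 6]
  N1 x:[47/2,29] y:[35/2,21] z:[13,24] -> miss, prune
  N6 x:[25/2,20] y:[6,31/2] z:[-7,16] -> hit [25/2,31/2], descend [2, 4]
    N2 x:[37/2,20] y:[7,9] z:[-7,-3] -> miss, prune
    N4 x:[25/2,16] y:[6,31/2] z:[10,16] -> hit [25/2,31/2] leaf, test {P1(miss), P5@t=29/2}

Visited [0, 1, 6, 2, 4]. Tests: 5 box, 1 leaf. Nearest: P5.

== RESULT ==
5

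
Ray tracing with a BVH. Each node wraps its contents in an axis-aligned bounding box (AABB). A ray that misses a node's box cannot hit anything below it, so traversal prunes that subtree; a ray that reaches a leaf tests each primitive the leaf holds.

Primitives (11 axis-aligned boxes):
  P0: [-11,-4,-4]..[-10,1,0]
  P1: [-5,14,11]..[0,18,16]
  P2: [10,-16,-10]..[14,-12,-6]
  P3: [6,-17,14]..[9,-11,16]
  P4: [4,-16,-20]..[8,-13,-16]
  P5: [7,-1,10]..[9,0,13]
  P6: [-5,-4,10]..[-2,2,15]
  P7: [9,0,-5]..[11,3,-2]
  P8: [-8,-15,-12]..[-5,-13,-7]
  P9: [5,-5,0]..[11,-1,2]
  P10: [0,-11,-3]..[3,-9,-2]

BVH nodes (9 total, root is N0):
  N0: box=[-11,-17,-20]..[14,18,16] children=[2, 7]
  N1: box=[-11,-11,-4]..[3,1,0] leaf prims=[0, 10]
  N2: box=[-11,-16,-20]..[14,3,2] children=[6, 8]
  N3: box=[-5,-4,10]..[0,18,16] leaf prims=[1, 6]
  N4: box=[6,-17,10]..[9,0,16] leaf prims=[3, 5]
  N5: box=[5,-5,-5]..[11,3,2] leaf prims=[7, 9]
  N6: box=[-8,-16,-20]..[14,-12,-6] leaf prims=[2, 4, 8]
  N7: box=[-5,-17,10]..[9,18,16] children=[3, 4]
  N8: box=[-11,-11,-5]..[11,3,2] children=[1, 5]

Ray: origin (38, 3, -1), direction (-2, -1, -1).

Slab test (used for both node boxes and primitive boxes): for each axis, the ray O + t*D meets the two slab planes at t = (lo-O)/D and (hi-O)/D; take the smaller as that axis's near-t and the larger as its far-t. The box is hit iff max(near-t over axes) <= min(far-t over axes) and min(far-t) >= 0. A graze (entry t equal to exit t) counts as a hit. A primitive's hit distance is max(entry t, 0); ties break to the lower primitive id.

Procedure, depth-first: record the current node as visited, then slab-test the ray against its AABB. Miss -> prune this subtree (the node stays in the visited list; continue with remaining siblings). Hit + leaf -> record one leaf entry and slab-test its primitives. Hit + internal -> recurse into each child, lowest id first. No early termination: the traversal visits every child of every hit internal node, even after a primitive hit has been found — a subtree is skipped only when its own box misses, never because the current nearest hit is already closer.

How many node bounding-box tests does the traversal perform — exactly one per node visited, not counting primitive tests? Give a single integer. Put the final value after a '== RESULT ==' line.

Walk:
N0 x:[12,49/2] y:[-15,20] z:[-17,19] -> hit [12,19], descend [2, 7]
  N2 x:[12,49/2] y:[0,19] z:[-3,19] -> hit [12,19], descend [6, 8]
    N6 x:[12,23] y:[15,19] z:[5,19] -> hit [15,19] leaf, test {P2(miss), P4@t=16, P8(miss)}
    N8 x:[27/2,49/2] y:[0,14] z:[-3,4] -> miss, prune
  N7 x:[29/2,43/2] y:[-15,20] z:[-17,-11] -> miss, prune

5 AABB tests over nodes [0, 2, 6, 8, 7]; 1 leaf entered; closest P4.

== RESULT ==
5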